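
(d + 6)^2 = d^2 + 12*d + 36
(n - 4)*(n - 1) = n^2 - 5*n + 4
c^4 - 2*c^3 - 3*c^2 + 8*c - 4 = (c - 2)*(c - 1)^2*(c + 2)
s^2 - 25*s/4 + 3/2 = (s - 6)*(s - 1/4)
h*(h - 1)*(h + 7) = h^3 + 6*h^2 - 7*h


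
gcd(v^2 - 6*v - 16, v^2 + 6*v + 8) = v + 2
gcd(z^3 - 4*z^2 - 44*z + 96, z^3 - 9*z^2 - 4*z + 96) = z - 8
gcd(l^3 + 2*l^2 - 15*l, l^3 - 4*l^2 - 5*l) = l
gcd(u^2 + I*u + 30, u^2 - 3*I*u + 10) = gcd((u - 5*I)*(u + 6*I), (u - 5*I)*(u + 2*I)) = u - 5*I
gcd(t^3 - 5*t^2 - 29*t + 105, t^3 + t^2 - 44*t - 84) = t - 7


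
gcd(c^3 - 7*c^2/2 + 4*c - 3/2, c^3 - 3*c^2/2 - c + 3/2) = c^2 - 5*c/2 + 3/2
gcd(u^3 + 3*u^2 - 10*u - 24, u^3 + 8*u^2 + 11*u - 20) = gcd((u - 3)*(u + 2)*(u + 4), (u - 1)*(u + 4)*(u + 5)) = u + 4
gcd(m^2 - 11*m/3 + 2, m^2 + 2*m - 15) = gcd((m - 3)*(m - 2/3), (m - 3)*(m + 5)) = m - 3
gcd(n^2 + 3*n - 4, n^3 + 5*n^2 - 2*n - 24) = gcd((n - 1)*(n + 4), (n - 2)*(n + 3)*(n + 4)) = n + 4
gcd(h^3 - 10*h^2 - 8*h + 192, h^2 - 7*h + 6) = h - 6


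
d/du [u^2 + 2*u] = 2*u + 2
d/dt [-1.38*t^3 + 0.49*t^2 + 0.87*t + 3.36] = -4.14*t^2 + 0.98*t + 0.87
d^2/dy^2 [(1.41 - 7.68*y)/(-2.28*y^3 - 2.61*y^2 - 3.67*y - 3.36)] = (239.542272*y^5 + 186.255936*y^4 - 158.142528*y^3 - 834.43959*y^2 - 420.328602*y - 202.659258)/(11.852352*y^9 + 40.703472*y^8 + 103.829148*y^7 + 201.216069*y^6 + 287.096625*y^5 + 342.818271*y^4 + 319.758319*y^3 + 224.16408*y^2 + 124.298496*y + 37.933056)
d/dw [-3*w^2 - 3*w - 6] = -6*w - 3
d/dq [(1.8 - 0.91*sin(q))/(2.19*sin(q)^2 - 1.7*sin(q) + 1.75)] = (1.9929*sin(q)^2 - 7.884*sin(q) + 1.4675)*cos(q)/(4.7961*sin(q)^4 - 7.446*sin(q)^3 + 10.555*sin(q)^2 - 5.95*sin(q) + 3.0625)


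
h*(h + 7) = h^2 + 7*h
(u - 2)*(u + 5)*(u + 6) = u^3 + 9*u^2 + 8*u - 60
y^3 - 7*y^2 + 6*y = y*(y - 6)*(y - 1)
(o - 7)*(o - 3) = o^2 - 10*o + 21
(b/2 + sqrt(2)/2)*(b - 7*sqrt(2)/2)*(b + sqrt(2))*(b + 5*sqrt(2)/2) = b^4/2 + sqrt(2)*b^3/2 - 39*b^2/4 - 37*sqrt(2)*b/2 - 35/2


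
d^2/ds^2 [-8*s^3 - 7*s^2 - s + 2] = -48*s - 14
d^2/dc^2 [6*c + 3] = 0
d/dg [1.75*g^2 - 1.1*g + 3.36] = 3.5*g - 1.1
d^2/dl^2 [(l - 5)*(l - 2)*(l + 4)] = 6*l - 6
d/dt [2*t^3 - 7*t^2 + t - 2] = 6*t^2 - 14*t + 1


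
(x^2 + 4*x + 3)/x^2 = 1 + 4/x + 3/x^2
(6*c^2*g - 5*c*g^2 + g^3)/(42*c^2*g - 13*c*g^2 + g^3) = (6*c^2 - 5*c*g + g^2)/(42*c^2 - 13*c*g + g^2)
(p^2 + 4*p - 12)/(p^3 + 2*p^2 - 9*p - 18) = (p^2 + 4*p - 12)/(p^3 + 2*p^2 - 9*p - 18)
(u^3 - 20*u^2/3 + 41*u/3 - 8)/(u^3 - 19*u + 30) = (3*u^2 - 11*u + 8)/(3*(u^2 + 3*u - 10))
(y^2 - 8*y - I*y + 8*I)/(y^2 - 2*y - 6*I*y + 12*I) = (y^2 - 8*y - I*y + 8*I)/(y^2 - 2*y - 6*I*y + 12*I)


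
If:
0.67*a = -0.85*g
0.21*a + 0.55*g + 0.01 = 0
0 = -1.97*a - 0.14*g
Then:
No Solution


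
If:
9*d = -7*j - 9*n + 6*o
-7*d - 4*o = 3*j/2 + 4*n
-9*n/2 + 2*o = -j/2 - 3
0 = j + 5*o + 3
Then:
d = 124/517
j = -576/517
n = 194/517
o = -195/517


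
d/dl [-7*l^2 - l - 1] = -14*l - 1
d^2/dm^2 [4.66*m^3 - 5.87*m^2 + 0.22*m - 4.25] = 27.96*m - 11.74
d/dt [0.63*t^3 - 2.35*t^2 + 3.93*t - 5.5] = 1.89*t^2 - 4.7*t + 3.93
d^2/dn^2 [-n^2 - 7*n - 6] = -2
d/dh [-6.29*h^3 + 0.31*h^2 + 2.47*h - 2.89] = -18.87*h^2 + 0.62*h + 2.47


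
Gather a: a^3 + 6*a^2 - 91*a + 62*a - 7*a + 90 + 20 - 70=a^3 + 6*a^2 - 36*a + 40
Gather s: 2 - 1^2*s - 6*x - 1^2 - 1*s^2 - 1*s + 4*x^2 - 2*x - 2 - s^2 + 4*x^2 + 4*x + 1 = -2*s^2 - 2*s + 8*x^2 - 4*x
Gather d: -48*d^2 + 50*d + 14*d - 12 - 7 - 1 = -48*d^2 + 64*d - 20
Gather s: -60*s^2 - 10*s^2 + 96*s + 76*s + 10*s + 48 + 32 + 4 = -70*s^2 + 182*s + 84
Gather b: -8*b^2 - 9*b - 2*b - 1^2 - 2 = -8*b^2 - 11*b - 3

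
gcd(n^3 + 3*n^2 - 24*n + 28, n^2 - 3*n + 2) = n - 2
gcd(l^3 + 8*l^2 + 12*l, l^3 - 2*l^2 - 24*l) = l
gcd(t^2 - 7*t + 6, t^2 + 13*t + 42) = 1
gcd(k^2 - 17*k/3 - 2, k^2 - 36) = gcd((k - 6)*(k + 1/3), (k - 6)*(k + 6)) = k - 6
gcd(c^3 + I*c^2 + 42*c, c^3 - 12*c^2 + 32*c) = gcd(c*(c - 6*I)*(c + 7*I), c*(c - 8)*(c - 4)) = c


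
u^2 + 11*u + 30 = (u + 5)*(u + 6)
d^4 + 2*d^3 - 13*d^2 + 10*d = d*(d - 2)*(d - 1)*(d + 5)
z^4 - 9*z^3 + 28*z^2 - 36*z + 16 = (z - 4)*(z - 2)^2*(z - 1)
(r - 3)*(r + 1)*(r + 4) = r^3 + 2*r^2 - 11*r - 12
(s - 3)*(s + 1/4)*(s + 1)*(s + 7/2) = s^4 + 7*s^3/4 - 77*s^2/8 - 13*s - 21/8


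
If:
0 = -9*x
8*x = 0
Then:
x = 0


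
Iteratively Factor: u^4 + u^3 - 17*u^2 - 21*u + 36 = (u - 4)*(u^3 + 5*u^2 + 3*u - 9) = (u - 4)*(u + 3)*(u^2 + 2*u - 3) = (u - 4)*(u + 3)^2*(u - 1)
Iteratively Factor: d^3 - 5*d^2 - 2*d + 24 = (d + 2)*(d^2 - 7*d + 12) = (d - 4)*(d + 2)*(d - 3)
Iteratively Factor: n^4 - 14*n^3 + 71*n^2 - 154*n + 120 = (n - 2)*(n^3 - 12*n^2 + 47*n - 60) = (n - 5)*(n - 2)*(n^2 - 7*n + 12) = (n - 5)*(n - 3)*(n - 2)*(n - 4)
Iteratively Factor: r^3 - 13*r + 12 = (r + 4)*(r^2 - 4*r + 3) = (r - 3)*(r + 4)*(r - 1)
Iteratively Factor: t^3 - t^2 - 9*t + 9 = (t + 3)*(t^2 - 4*t + 3) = (t - 3)*(t + 3)*(t - 1)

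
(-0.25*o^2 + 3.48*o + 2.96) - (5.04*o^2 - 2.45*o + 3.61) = -5.29*o^2 + 5.93*o - 0.65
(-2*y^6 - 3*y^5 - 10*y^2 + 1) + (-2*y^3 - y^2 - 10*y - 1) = -2*y^6 - 3*y^5 - 2*y^3 - 11*y^2 - 10*y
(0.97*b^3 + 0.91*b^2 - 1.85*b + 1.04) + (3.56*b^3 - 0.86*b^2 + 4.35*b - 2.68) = 4.53*b^3 + 0.05*b^2 + 2.5*b - 1.64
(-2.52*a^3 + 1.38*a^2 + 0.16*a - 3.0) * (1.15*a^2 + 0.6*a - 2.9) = -2.898*a^5 + 0.0749999999999997*a^4 + 8.32*a^3 - 7.356*a^2 - 2.264*a + 8.7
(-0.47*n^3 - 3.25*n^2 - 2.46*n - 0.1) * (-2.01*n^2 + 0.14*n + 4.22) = 0.9447*n^5 + 6.4667*n^4 + 2.5062*n^3 - 13.8584*n^2 - 10.3952*n - 0.422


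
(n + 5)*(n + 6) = n^2 + 11*n + 30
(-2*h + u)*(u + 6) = -2*h*u - 12*h + u^2 + 6*u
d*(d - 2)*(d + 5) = d^3 + 3*d^2 - 10*d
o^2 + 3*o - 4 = (o - 1)*(o + 4)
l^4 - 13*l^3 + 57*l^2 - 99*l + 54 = (l - 6)*(l - 3)^2*(l - 1)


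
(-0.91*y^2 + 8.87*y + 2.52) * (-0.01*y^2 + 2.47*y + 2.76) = 0.0091*y^4 - 2.3364*y^3 + 19.3721*y^2 + 30.7056*y + 6.9552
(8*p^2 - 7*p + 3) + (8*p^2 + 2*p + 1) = 16*p^2 - 5*p + 4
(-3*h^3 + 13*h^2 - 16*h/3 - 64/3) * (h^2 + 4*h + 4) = -3*h^5 + h^4 + 104*h^3/3 + 28*h^2/3 - 320*h/3 - 256/3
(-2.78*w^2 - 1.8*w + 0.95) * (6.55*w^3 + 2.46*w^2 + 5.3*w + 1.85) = -18.209*w^5 - 18.6288*w^4 - 12.9395*w^3 - 12.346*w^2 + 1.705*w + 1.7575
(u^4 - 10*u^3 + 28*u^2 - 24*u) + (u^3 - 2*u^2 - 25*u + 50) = u^4 - 9*u^3 + 26*u^2 - 49*u + 50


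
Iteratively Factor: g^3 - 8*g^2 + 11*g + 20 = (g + 1)*(g^2 - 9*g + 20) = (g - 4)*(g + 1)*(g - 5)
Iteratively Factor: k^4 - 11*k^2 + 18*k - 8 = (k - 2)*(k^3 + 2*k^2 - 7*k + 4) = (k - 2)*(k - 1)*(k^2 + 3*k - 4) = (k - 2)*(k - 1)^2*(k + 4)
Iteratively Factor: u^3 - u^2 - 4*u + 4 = (u - 2)*(u^2 + u - 2) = (u - 2)*(u - 1)*(u + 2)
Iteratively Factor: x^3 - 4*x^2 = (x)*(x^2 - 4*x) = x*(x - 4)*(x)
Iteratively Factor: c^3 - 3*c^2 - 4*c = (c + 1)*(c^2 - 4*c) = c*(c + 1)*(c - 4)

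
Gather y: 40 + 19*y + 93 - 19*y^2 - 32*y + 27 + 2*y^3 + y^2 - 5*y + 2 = 2*y^3 - 18*y^2 - 18*y + 162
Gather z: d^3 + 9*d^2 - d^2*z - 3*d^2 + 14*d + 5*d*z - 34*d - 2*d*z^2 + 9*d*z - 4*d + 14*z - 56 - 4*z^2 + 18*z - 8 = d^3 + 6*d^2 - 24*d + z^2*(-2*d - 4) + z*(-d^2 + 14*d + 32) - 64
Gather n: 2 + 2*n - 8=2*n - 6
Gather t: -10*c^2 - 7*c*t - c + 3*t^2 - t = -10*c^2 - c + 3*t^2 + t*(-7*c - 1)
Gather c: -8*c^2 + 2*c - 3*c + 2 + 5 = -8*c^2 - c + 7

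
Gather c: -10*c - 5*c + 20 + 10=30 - 15*c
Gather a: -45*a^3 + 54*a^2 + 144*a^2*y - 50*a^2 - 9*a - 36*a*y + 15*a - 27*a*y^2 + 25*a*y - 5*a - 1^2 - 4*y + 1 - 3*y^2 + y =-45*a^3 + a^2*(144*y + 4) + a*(-27*y^2 - 11*y + 1) - 3*y^2 - 3*y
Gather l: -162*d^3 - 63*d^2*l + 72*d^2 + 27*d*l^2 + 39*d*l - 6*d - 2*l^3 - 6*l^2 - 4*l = -162*d^3 + 72*d^2 - 6*d - 2*l^3 + l^2*(27*d - 6) + l*(-63*d^2 + 39*d - 4)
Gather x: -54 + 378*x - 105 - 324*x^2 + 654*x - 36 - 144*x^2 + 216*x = -468*x^2 + 1248*x - 195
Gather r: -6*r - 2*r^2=-2*r^2 - 6*r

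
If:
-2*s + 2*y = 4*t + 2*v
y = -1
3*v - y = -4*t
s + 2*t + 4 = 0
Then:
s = 1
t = -5/2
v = 3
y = -1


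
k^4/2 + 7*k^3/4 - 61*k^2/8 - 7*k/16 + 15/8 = (k/2 + 1/4)*(k - 5/2)*(k - 1/2)*(k + 6)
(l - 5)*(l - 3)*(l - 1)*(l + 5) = l^4 - 4*l^3 - 22*l^2 + 100*l - 75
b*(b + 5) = b^2 + 5*b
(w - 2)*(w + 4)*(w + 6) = w^3 + 8*w^2 + 4*w - 48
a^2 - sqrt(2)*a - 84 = (a - 7*sqrt(2))*(a + 6*sqrt(2))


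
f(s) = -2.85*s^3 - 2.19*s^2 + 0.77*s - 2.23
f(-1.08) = -2.03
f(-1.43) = 0.52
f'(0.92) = -10.50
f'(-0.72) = -0.51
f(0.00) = -2.23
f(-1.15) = -1.68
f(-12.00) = 4597.97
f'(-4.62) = -161.49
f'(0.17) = -0.22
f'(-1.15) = -5.50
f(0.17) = -2.18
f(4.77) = -357.70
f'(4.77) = -214.66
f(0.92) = -5.59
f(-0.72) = -2.86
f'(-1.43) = -10.45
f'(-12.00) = -1177.87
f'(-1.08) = -4.47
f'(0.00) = 0.77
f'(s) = -8.55*s^2 - 4.38*s + 0.77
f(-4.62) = 228.51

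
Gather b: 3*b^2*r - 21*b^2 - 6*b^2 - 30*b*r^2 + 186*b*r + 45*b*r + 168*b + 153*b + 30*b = b^2*(3*r - 27) + b*(-30*r^2 + 231*r + 351)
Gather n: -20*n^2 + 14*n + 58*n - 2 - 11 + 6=-20*n^2 + 72*n - 7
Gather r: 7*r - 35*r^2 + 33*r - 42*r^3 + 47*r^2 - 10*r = -42*r^3 + 12*r^2 + 30*r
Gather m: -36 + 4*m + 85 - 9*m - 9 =40 - 5*m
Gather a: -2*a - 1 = -2*a - 1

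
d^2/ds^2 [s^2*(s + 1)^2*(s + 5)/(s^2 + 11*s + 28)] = 2*(3*s^7 + 95*s^6 + 1209*s^5 + 7749*s^4 + 26056*s^3 + 42672*s^2 + 25872*s + 3920)/(s^6 + 33*s^5 + 447*s^4 + 3179*s^3 + 12516*s^2 + 25872*s + 21952)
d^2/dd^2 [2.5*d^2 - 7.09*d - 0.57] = 5.00000000000000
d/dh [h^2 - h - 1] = 2*h - 1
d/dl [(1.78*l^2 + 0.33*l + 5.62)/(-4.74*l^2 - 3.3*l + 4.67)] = (-4.3098*l^2 + 69.9028*l + 20.0871)/(22.4676*l^4 + 31.284*l^3 - 33.3816*l^2 - 30.822*l + 21.8089)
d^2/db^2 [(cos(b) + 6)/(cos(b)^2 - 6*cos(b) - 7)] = (9*sin(b)^4*cos(b) + 30*sin(b)^4 - 366*sin(b)^2 - 161*cos(b)/2 - 15*cos(3*b) - cos(5*b)/2 - 96)/(sin(b)^2 + 6*cos(b) + 6)^3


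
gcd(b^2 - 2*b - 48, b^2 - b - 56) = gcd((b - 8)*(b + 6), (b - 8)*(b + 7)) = b - 8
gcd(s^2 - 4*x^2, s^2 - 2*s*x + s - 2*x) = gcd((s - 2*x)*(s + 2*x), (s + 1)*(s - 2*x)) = -s + 2*x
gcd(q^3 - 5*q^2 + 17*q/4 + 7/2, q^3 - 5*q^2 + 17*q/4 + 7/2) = q^3 - 5*q^2 + 17*q/4 + 7/2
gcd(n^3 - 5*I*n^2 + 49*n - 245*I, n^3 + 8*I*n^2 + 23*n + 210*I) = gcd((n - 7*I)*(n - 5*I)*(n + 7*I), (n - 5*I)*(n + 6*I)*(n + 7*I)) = n^2 + 2*I*n + 35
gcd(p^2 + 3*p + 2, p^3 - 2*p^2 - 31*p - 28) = p + 1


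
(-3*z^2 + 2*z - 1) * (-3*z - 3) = 9*z^3 + 3*z^2 - 3*z + 3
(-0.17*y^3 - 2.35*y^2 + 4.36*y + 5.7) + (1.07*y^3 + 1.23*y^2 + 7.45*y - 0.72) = 0.9*y^3 - 1.12*y^2 + 11.81*y + 4.98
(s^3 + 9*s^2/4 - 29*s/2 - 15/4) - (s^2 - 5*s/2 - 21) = s^3 + 5*s^2/4 - 12*s + 69/4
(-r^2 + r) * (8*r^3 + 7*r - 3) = -8*r^5 + 8*r^4 - 7*r^3 + 10*r^2 - 3*r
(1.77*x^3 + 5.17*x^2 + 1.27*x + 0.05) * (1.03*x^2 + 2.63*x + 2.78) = 1.8231*x^5 + 9.9802*x^4 + 19.8258*x^3 + 17.7642*x^2 + 3.6621*x + 0.139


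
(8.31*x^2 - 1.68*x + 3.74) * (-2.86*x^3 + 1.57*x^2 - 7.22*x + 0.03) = -23.7666*x^5 + 17.8515*x^4 - 73.3322*x^3 + 18.2507*x^2 - 27.0532*x + 0.1122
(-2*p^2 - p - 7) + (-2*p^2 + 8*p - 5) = -4*p^2 + 7*p - 12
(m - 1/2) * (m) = m^2 - m/2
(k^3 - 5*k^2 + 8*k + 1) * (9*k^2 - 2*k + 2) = 9*k^5 - 47*k^4 + 84*k^3 - 17*k^2 + 14*k + 2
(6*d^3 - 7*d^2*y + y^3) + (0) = 6*d^3 - 7*d^2*y + y^3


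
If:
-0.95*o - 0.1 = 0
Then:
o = -0.11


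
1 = 1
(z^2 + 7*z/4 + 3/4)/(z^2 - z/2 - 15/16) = 4*(z + 1)/(4*z - 5)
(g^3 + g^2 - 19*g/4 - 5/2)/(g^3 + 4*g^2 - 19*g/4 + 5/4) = (4*g^3 + 4*g^2 - 19*g - 10)/(4*g^3 + 16*g^2 - 19*g + 5)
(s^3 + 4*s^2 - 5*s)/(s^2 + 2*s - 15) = s*(s - 1)/(s - 3)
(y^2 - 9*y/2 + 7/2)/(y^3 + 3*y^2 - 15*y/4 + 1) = 2*(2*y^2 - 9*y + 7)/(4*y^3 + 12*y^2 - 15*y + 4)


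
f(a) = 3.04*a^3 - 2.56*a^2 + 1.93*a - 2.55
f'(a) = 9.12*a^2 - 5.12*a + 1.93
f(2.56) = 36.62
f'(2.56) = 48.59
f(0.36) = -2.05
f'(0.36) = 1.27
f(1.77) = 9.70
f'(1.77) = 21.44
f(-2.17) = -49.86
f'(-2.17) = 55.99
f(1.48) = 4.55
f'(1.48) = 14.33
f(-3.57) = -180.38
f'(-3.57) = 136.44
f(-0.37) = -3.77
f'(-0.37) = 5.07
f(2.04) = 16.54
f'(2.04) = 29.44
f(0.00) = -2.55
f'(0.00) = 1.93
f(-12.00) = -5647.47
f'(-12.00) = 1376.65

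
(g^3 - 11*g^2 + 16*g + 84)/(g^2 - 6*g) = g - 5 - 14/g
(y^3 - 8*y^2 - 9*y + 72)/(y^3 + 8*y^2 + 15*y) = (y^2 - 11*y + 24)/(y*(y + 5))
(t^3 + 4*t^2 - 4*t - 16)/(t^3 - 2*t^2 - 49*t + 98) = (t^2 + 6*t + 8)/(t^2 - 49)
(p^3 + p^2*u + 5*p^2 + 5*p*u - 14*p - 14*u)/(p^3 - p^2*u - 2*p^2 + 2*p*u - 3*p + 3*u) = (p^3 + p^2*u + 5*p^2 + 5*p*u - 14*p - 14*u)/(p^3 - p^2*u - 2*p^2 + 2*p*u - 3*p + 3*u)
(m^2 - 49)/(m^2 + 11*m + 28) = (m - 7)/(m + 4)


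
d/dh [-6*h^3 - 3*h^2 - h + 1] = -18*h^2 - 6*h - 1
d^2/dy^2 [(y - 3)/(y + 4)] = -14/(y + 4)^3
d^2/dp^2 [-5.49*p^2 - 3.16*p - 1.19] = -10.9800000000000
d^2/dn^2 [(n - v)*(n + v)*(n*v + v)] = 2*v*(3*n + 1)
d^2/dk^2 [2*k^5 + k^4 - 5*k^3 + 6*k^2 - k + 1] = 40*k^3 + 12*k^2 - 30*k + 12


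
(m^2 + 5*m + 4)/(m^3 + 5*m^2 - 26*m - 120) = (m + 1)/(m^2 + m - 30)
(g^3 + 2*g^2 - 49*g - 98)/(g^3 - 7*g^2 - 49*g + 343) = (g + 2)/(g - 7)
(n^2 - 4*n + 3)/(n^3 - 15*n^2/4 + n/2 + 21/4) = 4*(n - 1)/(4*n^2 - 3*n - 7)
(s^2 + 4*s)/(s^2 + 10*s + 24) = s/(s + 6)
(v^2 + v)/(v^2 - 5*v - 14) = v*(v + 1)/(v^2 - 5*v - 14)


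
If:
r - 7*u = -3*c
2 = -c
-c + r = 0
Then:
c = -2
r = -2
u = -8/7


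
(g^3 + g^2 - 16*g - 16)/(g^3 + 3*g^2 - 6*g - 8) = (g - 4)/(g - 2)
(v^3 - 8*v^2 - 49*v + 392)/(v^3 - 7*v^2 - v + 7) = (v^2 - v - 56)/(v^2 - 1)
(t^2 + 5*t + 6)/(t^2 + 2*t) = (t + 3)/t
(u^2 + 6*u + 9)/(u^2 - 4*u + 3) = (u^2 + 6*u + 9)/(u^2 - 4*u + 3)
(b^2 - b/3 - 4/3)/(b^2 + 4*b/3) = (3*b^2 - b - 4)/(b*(3*b + 4))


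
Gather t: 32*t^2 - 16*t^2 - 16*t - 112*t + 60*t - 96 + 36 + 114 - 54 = 16*t^2 - 68*t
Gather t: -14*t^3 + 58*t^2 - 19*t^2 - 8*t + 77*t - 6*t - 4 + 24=-14*t^3 + 39*t^2 + 63*t + 20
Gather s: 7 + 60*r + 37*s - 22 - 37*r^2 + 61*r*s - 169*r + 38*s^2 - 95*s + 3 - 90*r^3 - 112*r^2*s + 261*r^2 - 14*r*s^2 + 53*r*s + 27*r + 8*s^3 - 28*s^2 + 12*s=-90*r^3 + 224*r^2 - 82*r + 8*s^3 + s^2*(10 - 14*r) + s*(-112*r^2 + 114*r - 46) - 12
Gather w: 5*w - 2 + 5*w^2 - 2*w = 5*w^2 + 3*w - 2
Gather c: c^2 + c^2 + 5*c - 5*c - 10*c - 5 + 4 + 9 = 2*c^2 - 10*c + 8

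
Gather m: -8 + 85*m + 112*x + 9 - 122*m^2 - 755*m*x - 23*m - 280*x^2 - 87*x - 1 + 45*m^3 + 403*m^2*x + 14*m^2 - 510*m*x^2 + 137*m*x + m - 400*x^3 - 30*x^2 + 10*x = 45*m^3 + m^2*(403*x - 108) + m*(-510*x^2 - 618*x + 63) - 400*x^3 - 310*x^2 + 35*x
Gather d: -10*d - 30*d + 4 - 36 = -40*d - 32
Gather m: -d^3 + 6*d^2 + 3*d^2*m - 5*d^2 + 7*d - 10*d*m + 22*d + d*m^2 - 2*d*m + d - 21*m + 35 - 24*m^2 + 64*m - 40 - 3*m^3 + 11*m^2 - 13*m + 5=-d^3 + d^2 + 30*d - 3*m^3 + m^2*(d - 13) + m*(3*d^2 - 12*d + 30)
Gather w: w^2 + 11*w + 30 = w^2 + 11*w + 30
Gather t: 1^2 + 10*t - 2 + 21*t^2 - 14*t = 21*t^2 - 4*t - 1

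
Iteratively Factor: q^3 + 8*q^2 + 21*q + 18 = (q + 3)*(q^2 + 5*q + 6) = (q + 3)^2*(q + 2)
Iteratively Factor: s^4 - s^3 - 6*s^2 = (s)*(s^3 - s^2 - 6*s) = s^2*(s^2 - s - 6) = s^2*(s + 2)*(s - 3)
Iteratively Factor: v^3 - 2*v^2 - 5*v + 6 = (v + 2)*(v^2 - 4*v + 3) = (v - 1)*(v + 2)*(v - 3)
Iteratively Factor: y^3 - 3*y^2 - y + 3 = (y - 3)*(y^2 - 1) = (y - 3)*(y - 1)*(y + 1)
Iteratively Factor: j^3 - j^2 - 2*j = (j - 2)*(j^2 + j) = (j - 2)*(j + 1)*(j)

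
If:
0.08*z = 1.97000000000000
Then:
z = 24.62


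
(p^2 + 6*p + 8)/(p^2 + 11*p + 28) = (p + 2)/(p + 7)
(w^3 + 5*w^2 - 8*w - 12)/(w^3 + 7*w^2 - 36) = (w + 1)/(w + 3)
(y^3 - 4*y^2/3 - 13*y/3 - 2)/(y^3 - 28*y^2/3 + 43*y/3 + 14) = (y + 1)/(y - 7)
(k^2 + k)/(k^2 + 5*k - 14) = k*(k + 1)/(k^2 + 5*k - 14)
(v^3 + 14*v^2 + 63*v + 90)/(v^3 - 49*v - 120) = (v + 6)/(v - 8)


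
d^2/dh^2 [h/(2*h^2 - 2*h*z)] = ((-3*h + z)*(h - z) + (2*h - z)^2)/(h^2*(h - z)^3)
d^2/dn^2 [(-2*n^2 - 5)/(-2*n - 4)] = 13/(n^3 + 6*n^2 + 12*n + 8)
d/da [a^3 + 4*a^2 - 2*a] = 3*a^2 + 8*a - 2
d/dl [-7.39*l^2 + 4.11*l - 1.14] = 4.11 - 14.78*l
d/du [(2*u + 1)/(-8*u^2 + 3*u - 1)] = (16*u^2 + 16*u - 5)/(64*u^4 - 48*u^3 + 25*u^2 - 6*u + 1)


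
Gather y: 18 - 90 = -72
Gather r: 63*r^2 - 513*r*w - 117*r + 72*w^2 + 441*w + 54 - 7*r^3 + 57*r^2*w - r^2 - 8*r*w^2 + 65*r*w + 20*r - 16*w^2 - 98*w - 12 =-7*r^3 + r^2*(57*w + 62) + r*(-8*w^2 - 448*w - 97) + 56*w^2 + 343*w + 42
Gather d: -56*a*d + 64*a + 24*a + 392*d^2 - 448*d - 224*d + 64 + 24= 88*a + 392*d^2 + d*(-56*a - 672) + 88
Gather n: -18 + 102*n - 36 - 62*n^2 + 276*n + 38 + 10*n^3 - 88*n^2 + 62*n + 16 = 10*n^3 - 150*n^2 + 440*n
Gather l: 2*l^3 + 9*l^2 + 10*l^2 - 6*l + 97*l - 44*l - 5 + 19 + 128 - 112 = 2*l^3 + 19*l^2 + 47*l + 30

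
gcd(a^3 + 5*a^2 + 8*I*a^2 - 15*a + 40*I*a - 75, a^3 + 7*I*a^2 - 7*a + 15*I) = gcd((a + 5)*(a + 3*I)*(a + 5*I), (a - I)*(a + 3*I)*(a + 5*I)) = a^2 + 8*I*a - 15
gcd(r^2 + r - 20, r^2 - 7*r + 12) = r - 4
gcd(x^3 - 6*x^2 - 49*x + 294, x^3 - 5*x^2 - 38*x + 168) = x - 7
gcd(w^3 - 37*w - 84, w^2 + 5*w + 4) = w + 4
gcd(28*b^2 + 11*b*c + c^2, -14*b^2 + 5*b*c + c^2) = 7*b + c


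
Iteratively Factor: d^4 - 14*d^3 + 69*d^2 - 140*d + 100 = (d - 2)*(d^3 - 12*d^2 + 45*d - 50) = (d - 2)^2*(d^2 - 10*d + 25) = (d - 5)*(d - 2)^2*(d - 5)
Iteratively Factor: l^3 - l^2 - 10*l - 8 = (l + 2)*(l^2 - 3*l - 4) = (l - 4)*(l + 2)*(l + 1)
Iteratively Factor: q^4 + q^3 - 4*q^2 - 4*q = (q + 2)*(q^3 - q^2 - 2*q) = (q - 2)*(q + 2)*(q^2 + q) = q*(q - 2)*(q + 2)*(q + 1)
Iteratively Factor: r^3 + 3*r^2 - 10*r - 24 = (r + 2)*(r^2 + r - 12) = (r - 3)*(r + 2)*(r + 4)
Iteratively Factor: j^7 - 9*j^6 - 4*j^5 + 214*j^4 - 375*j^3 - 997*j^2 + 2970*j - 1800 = (j + 4)*(j^6 - 13*j^5 + 48*j^4 + 22*j^3 - 463*j^2 + 855*j - 450) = (j + 3)*(j + 4)*(j^5 - 16*j^4 + 96*j^3 - 266*j^2 + 335*j - 150) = (j - 2)*(j + 3)*(j + 4)*(j^4 - 14*j^3 + 68*j^2 - 130*j + 75) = (j - 5)*(j - 2)*(j + 3)*(j + 4)*(j^3 - 9*j^2 + 23*j - 15) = (j - 5)*(j - 2)*(j - 1)*(j + 3)*(j + 4)*(j^2 - 8*j + 15) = (j - 5)*(j - 3)*(j - 2)*(j - 1)*(j + 3)*(j + 4)*(j - 5)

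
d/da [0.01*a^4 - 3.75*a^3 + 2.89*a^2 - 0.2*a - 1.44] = 0.04*a^3 - 11.25*a^2 + 5.78*a - 0.2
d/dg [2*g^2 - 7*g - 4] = 4*g - 7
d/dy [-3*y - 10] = -3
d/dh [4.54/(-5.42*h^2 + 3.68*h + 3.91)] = (49.2136*h - 16.7072)/(-5.42*h^2 + 3.68*h + 3.91)^2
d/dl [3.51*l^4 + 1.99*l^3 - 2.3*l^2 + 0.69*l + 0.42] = 14.04*l^3 + 5.97*l^2 - 4.6*l + 0.69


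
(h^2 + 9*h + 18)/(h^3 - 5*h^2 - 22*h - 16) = (h^2 + 9*h + 18)/(h^3 - 5*h^2 - 22*h - 16)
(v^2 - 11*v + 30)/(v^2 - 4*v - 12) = (v - 5)/(v + 2)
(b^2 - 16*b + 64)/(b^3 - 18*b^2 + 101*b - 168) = (b - 8)/(b^2 - 10*b + 21)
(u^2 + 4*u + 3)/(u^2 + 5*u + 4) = (u + 3)/(u + 4)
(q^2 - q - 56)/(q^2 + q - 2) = (q^2 - q - 56)/(q^2 + q - 2)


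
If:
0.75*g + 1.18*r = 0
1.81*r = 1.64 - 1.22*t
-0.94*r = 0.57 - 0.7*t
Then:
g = -0.30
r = 0.19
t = 1.07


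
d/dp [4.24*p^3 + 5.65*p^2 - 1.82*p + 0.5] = 12.72*p^2 + 11.3*p - 1.82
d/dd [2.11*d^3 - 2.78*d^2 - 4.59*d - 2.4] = 6.33*d^2 - 5.56*d - 4.59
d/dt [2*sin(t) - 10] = 2*cos(t)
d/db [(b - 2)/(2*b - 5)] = -1/(2*b - 5)^2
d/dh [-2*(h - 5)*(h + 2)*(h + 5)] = -6*h^2 - 8*h + 50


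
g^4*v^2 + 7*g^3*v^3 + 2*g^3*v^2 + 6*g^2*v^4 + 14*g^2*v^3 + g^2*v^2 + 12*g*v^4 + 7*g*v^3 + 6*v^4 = (g + v)*(g + 6*v)*(g*v + v)^2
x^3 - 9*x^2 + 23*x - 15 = (x - 5)*(x - 3)*(x - 1)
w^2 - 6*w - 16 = (w - 8)*(w + 2)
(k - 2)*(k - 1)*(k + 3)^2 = k^4 + 3*k^3 - 7*k^2 - 15*k + 18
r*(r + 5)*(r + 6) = r^3 + 11*r^2 + 30*r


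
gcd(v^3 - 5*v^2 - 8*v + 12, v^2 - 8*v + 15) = 1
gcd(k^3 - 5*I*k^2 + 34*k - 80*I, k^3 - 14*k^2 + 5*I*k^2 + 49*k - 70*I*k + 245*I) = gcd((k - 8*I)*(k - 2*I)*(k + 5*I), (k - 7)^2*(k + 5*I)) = k + 5*I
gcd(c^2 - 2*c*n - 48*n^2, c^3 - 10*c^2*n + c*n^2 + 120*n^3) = c - 8*n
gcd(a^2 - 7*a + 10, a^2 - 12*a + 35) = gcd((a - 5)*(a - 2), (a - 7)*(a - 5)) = a - 5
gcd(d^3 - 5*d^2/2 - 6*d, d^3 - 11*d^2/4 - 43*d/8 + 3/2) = d^2 - 5*d/2 - 6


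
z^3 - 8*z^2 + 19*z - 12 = (z - 4)*(z - 3)*(z - 1)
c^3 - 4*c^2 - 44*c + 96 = (c - 8)*(c - 2)*(c + 6)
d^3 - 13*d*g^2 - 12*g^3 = (d - 4*g)*(d + g)*(d + 3*g)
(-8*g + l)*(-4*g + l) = 32*g^2 - 12*g*l + l^2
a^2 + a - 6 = (a - 2)*(a + 3)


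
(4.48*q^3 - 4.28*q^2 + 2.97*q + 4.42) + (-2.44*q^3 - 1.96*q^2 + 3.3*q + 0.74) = 2.04*q^3 - 6.24*q^2 + 6.27*q + 5.16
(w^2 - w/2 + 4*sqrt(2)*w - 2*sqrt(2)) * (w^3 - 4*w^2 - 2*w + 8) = w^5 - 9*w^4/2 + 4*sqrt(2)*w^4 - 18*sqrt(2)*w^3 + 9*w^2 - 4*w + 36*sqrt(2)*w - 16*sqrt(2)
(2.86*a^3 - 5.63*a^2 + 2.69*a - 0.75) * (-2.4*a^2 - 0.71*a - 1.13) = -6.864*a^5 + 11.4814*a^4 - 5.6905*a^3 + 6.252*a^2 - 2.5072*a + 0.8475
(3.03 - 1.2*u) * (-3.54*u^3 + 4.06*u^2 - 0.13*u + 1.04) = 4.248*u^4 - 15.5982*u^3 + 12.4578*u^2 - 1.6419*u + 3.1512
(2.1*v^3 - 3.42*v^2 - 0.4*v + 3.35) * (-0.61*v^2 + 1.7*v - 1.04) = -1.281*v^5 + 5.6562*v^4 - 7.754*v^3 + 0.8333*v^2 + 6.111*v - 3.484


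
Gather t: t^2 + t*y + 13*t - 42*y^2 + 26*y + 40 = t^2 + t*(y + 13) - 42*y^2 + 26*y + 40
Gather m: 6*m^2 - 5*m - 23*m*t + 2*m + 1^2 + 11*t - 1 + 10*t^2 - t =6*m^2 + m*(-23*t - 3) + 10*t^2 + 10*t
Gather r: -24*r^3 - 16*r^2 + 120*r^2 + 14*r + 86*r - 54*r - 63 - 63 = -24*r^3 + 104*r^2 + 46*r - 126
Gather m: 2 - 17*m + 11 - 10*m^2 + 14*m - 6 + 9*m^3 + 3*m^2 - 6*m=9*m^3 - 7*m^2 - 9*m + 7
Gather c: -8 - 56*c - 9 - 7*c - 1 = -63*c - 18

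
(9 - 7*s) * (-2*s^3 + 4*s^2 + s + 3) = 14*s^4 - 46*s^3 + 29*s^2 - 12*s + 27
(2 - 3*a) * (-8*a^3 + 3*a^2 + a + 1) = 24*a^4 - 25*a^3 + 3*a^2 - a + 2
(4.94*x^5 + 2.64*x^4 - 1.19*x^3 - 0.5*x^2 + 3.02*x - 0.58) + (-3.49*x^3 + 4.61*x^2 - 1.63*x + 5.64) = 4.94*x^5 + 2.64*x^4 - 4.68*x^3 + 4.11*x^2 + 1.39*x + 5.06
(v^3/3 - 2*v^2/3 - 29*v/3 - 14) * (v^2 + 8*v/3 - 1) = v^5/3 + 2*v^4/9 - 106*v^3/9 - 352*v^2/9 - 83*v/3 + 14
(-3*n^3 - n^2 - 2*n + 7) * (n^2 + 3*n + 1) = -3*n^5 - 10*n^4 - 8*n^3 + 19*n + 7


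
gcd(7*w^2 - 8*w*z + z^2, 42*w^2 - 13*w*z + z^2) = -7*w + z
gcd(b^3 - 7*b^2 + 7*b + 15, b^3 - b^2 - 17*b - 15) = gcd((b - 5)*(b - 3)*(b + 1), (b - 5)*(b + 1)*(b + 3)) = b^2 - 4*b - 5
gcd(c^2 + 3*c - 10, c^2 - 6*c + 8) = c - 2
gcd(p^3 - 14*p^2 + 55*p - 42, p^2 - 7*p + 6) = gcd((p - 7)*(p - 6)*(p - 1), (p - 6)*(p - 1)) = p^2 - 7*p + 6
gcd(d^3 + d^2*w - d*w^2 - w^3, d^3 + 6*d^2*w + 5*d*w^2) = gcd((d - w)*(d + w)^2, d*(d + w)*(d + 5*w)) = d + w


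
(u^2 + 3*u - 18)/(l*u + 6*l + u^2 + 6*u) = (u - 3)/(l + u)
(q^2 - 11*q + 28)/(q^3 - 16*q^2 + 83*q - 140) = 1/(q - 5)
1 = 1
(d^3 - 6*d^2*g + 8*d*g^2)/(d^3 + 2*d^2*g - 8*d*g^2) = (d - 4*g)/(d + 4*g)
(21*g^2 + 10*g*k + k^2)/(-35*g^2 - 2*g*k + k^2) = (-21*g^2 - 10*g*k - k^2)/(35*g^2 + 2*g*k - k^2)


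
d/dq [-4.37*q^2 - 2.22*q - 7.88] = -8.74*q - 2.22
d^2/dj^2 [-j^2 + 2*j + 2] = -2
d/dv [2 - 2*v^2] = -4*v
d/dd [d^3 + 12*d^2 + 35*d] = 3*d^2 + 24*d + 35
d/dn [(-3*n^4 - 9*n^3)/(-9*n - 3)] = n^2*(9*n^2 + 22*n + 9)/(9*n^2 + 6*n + 1)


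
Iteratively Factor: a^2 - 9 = (a - 3)*(a + 3)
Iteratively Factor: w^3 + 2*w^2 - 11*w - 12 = (w + 4)*(w^2 - 2*w - 3) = (w - 3)*(w + 4)*(w + 1)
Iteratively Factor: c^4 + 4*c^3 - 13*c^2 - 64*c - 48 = (c + 3)*(c^3 + c^2 - 16*c - 16) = (c + 1)*(c + 3)*(c^2 - 16) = (c - 4)*(c + 1)*(c + 3)*(c + 4)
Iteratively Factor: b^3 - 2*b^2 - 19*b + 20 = (b - 1)*(b^2 - b - 20) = (b - 1)*(b + 4)*(b - 5)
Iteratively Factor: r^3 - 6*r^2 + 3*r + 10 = (r - 5)*(r^2 - r - 2) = (r - 5)*(r + 1)*(r - 2)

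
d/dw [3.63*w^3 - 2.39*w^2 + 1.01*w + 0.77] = 10.89*w^2 - 4.78*w + 1.01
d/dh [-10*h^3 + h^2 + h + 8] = -30*h^2 + 2*h + 1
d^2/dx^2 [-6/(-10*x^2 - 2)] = 30*(15*x^2 - 1)/(5*x^2 + 1)^3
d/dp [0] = 0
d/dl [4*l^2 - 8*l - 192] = 8*l - 8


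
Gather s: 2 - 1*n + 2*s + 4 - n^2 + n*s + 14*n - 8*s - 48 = -n^2 + 13*n + s*(n - 6) - 42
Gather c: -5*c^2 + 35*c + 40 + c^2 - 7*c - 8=-4*c^2 + 28*c + 32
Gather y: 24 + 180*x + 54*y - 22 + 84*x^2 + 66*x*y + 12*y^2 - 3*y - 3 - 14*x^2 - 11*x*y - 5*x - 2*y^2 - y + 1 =70*x^2 + 175*x + 10*y^2 + y*(55*x + 50)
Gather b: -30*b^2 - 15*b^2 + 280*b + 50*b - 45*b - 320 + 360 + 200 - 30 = -45*b^2 + 285*b + 210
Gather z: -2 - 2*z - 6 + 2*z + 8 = 0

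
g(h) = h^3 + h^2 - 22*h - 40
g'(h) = 3*h^2 + 2*h - 22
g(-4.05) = -0.93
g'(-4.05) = 19.11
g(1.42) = -66.36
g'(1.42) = -13.11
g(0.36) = -47.74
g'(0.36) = -20.89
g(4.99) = -0.63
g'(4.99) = 62.68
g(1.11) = -61.82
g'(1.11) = -16.08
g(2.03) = -72.17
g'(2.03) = -5.58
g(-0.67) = -25.11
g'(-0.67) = -21.99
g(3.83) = -53.41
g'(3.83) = 29.67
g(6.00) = 80.00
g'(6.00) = 98.00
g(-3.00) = 8.00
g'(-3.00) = -1.00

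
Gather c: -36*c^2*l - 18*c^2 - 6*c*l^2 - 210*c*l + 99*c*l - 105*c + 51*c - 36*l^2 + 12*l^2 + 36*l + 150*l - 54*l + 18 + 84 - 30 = c^2*(-36*l - 18) + c*(-6*l^2 - 111*l - 54) - 24*l^2 + 132*l + 72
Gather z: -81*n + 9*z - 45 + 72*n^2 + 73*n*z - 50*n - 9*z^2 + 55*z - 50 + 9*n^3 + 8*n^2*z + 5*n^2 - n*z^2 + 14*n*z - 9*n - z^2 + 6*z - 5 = 9*n^3 + 77*n^2 - 140*n + z^2*(-n - 10) + z*(8*n^2 + 87*n + 70) - 100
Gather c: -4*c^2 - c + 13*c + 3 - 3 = -4*c^2 + 12*c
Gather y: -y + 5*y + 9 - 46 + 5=4*y - 32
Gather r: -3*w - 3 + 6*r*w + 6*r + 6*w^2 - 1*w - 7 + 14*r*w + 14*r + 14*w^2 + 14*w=r*(20*w + 20) + 20*w^2 + 10*w - 10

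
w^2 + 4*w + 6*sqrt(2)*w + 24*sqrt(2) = (w + 4)*(w + 6*sqrt(2))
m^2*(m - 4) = m^3 - 4*m^2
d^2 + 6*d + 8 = (d + 2)*(d + 4)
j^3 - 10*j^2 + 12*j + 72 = (j - 6)^2*(j + 2)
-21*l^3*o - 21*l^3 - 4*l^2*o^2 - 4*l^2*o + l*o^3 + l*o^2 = (-7*l + o)*(3*l + o)*(l*o + l)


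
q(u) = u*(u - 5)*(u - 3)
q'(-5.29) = 183.59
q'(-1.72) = 51.40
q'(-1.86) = 55.14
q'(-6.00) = 219.00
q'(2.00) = -5.00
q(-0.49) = -9.39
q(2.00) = 6.00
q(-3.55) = -198.81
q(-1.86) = -62.01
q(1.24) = 8.21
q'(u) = u*(u - 5) + u*(u - 3) + (u - 5)*(u - 3) = 3*u^2 - 16*u + 15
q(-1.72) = -54.56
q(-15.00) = -5400.00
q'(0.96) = 2.40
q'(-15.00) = 930.00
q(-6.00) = -594.00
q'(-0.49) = 23.56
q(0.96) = 7.91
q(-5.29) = -451.26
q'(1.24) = -0.23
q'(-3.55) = 109.61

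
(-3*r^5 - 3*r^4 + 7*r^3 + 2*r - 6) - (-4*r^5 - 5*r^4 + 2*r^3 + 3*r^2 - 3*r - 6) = r^5 + 2*r^4 + 5*r^3 - 3*r^2 + 5*r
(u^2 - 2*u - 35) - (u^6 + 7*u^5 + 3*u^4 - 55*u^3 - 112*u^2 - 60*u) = -u^6 - 7*u^5 - 3*u^4 + 55*u^3 + 113*u^2 + 58*u - 35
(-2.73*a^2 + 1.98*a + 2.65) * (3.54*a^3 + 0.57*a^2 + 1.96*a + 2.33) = -9.6642*a^5 + 5.4531*a^4 + 5.1588*a^3 - 0.969600000000001*a^2 + 9.8074*a + 6.1745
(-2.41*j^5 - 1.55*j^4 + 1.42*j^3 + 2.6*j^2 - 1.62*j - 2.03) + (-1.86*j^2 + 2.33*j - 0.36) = -2.41*j^5 - 1.55*j^4 + 1.42*j^3 + 0.74*j^2 + 0.71*j - 2.39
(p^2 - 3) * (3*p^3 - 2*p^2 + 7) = 3*p^5 - 2*p^4 - 9*p^3 + 13*p^2 - 21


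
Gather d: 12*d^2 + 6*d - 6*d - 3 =12*d^2 - 3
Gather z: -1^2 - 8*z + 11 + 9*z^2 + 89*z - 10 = 9*z^2 + 81*z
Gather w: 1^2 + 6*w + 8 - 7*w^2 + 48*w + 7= -7*w^2 + 54*w + 16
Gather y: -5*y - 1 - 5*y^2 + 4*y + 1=-5*y^2 - y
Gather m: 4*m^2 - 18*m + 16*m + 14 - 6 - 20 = 4*m^2 - 2*m - 12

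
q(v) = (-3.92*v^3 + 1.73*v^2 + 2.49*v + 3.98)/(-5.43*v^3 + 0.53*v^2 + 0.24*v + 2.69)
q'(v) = (-11.76*v^2 + 3.46*v + 2.49)/(-5.43*v^3 + 0.53*v^2 + 0.24*v + 2.69) + (16.29*v^2 - 1.06*v - 0.24)*(-3.92*v^3 + 1.73*v^2 + 2.49*v + 3.98)/(-5.43*v^3 + 0.53*v^2 + 0.24*v + 2.69)^2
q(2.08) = 0.43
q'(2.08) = 0.28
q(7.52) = 0.68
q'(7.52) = 0.01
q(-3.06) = 0.77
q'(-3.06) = 0.01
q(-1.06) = 0.84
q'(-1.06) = 0.18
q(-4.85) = 0.76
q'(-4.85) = 0.00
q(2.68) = 0.54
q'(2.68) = 0.12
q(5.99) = 0.67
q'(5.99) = 0.01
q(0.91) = -6.35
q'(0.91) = 110.19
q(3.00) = 0.57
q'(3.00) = 0.08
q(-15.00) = 0.74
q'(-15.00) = 0.00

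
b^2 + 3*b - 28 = (b - 4)*(b + 7)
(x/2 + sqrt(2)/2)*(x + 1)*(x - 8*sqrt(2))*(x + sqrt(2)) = x^4/2 - 3*sqrt(2)*x^3 + x^3/2 - 15*x^2 - 3*sqrt(2)*x^2 - 15*x - 8*sqrt(2)*x - 8*sqrt(2)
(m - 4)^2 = m^2 - 8*m + 16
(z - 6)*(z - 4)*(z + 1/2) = z^3 - 19*z^2/2 + 19*z + 12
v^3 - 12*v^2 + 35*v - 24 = (v - 8)*(v - 3)*(v - 1)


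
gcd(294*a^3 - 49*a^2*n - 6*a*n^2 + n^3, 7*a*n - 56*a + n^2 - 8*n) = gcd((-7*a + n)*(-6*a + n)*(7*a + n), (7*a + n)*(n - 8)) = 7*a + n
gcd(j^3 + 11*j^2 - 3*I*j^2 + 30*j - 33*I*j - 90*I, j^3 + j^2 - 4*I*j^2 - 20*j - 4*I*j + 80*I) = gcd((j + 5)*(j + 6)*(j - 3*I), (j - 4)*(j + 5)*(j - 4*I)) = j + 5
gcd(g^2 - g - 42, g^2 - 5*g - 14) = g - 7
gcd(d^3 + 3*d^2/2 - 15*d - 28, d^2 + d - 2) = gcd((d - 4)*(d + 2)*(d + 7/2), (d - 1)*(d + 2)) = d + 2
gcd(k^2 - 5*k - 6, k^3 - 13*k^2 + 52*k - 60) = k - 6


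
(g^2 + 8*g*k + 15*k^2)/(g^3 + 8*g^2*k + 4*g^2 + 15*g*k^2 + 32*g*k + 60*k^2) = 1/(g + 4)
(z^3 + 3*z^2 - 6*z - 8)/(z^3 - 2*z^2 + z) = (z^3 + 3*z^2 - 6*z - 8)/(z*(z^2 - 2*z + 1))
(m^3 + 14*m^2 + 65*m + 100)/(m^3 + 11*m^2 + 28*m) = (m^2 + 10*m + 25)/(m*(m + 7))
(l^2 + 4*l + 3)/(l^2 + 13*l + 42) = (l^2 + 4*l + 3)/(l^2 + 13*l + 42)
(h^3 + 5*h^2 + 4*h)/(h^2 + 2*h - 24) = h*(h^2 + 5*h + 4)/(h^2 + 2*h - 24)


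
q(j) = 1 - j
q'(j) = -1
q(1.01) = -0.01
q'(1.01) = -1.00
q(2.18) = -1.18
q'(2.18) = -1.00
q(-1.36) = 2.36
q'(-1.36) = -1.00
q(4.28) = -3.28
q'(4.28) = -1.00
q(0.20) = 0.80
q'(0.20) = -1.00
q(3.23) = -2.23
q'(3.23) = -1.00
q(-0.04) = 1.04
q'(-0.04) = -1.00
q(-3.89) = 4.89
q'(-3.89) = -1.00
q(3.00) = -2.00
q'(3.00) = -1.00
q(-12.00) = 13.00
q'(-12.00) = -1.00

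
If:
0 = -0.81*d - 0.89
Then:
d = -1.10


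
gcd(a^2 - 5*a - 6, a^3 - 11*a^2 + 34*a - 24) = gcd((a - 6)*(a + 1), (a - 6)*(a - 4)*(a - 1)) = a - 6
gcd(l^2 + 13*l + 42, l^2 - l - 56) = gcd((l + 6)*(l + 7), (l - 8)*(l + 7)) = l + 7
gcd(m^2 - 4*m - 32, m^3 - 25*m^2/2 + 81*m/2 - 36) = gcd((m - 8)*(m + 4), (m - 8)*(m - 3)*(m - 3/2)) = m - 8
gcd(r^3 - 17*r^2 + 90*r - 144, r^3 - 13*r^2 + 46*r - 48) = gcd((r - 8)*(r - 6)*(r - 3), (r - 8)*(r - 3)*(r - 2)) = r^2 - 11*r + 24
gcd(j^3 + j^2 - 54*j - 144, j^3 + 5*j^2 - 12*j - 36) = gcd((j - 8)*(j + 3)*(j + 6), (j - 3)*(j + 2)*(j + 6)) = j + 6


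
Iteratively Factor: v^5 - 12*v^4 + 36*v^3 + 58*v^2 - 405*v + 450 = (v - 5)*(v^4 - 7*v^3 + v^2 + 63*v - 90) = (v - 5)*(v + 3)*(v^3 - 10*v^2 + 31*v - 30) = (v - 5)*(v - 3)*(v + 3)*(v^2 - 7*v + 10) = (v - 5)^2*(v - 3)*(v + 3)*(v - 2)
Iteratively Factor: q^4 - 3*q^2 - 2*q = (q + 1)*(q^3 - q^2 - 2*q) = (q - 2)*(q + 1)*(q^2 + q) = (q - 2)*(q + 1)^2*(q)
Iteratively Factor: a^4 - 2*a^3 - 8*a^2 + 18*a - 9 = (a + 3)*(a^3 - 5*a^2 + 7*a - 3) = (a - 1)*(a + 3)*(a^2 - 4*a + 3) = (a - 1)^2*(a + 3)*(a - 3)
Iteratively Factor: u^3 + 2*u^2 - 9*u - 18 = (u - 3)*(u^2 + 5*u + 6) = (u - 3)*(u + 3)*(u + 2)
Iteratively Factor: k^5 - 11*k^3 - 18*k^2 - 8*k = (k - 4)*(k^4 + 4*k^3 + 5*k^2 + 2*k) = k*(k - 4)*(k^3 + 4*k^2 + 5*k + 2) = k*(k - 4)*(k + 1)*(k^2 + 3*k + 2) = k*(k - 4)*(k + 1)^2*(k + 2)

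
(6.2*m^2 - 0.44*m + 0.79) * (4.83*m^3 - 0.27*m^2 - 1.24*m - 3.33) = 29.946*m^5 - 3.7992*m^4 - 3.7535*m^3 - 20.3137*m^2 + 0.4856*m - 2.6307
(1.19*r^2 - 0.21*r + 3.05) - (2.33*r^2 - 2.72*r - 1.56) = -1.14*r^2 + 2.51*r + 4.61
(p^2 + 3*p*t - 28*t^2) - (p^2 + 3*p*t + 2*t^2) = -30*t^2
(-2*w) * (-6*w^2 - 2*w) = 12*w^3 + 4*w^2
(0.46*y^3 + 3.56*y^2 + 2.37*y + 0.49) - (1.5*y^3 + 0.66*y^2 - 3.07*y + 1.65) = -1.04*y^3 + 2.9*y^2 + 5.44*y - 1.16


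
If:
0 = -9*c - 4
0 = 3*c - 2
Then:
No Solution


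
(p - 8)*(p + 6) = p^2 - 2*p - 48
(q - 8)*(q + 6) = q^2 - 2*q - 48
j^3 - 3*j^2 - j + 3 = (j - 3)*(j - 1)*(j + 1)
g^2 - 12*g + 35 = (g - 7)*(g - 5)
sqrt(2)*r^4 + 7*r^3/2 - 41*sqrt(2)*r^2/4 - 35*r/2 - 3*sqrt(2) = (r - 2*sqrt(2))*(r + sqrt(2)/2)*(r + 3*sqrt(2))*(sqrt(2)*r + 1/2)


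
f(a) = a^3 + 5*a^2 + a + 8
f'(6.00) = 169.00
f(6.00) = 410.00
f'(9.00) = 334.00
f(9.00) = 1151.00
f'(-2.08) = -6.82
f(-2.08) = 18.55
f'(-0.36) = -2.21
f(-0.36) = 8.24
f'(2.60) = 47.28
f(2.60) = 61.98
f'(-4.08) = 10.14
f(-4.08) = 19.23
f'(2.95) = 56.61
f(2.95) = 80.13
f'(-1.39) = -7.10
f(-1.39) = 13.58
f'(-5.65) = 40.27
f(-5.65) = -18.40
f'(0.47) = 6.36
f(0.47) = 9.68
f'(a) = 3*a^2 + 10*a + 1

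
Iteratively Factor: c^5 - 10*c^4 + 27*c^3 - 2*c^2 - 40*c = (c + 1)*(c^4 - 11*c^3 + 38*c^2 - 40*c) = c*(c + 1)*(c^3 - 11*c^2 + 38*c - 40) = c*(c - 5)*(c + 1)*(c^2 - 6*c + 8) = c*(c - 5)*(c - 4)*(c + 1)*(c - 2)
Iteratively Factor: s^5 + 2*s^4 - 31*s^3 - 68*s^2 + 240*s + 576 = (s + 4)*(s^4 - 2*s^3 - 23*s^2 + 24*s + 144) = (s - 4)*(s + 4)*(s^3 + 2*s^2 - 15*s - 36) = (s - 4)^2*(s + 4)*(s^2 + 6*s + 9) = (s - 4)^2*(s + 3)*(s + 4)*(s + 3)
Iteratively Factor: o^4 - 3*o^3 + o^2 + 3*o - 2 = (o + 1)*(o^3 - 4*o^2 + 5*o - 2) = (o - 2)*(o + 1)*(o^2 - 2*o + 1) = (o - 2)*(o - 1)*(o + 1)*(o - 1)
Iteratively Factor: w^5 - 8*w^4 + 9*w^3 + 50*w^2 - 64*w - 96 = (w + 2)*(w^4 - 10*w^3 + 29*w^2 - 8*w - 48) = (w - 3)*(w + 2)*(w^3 - 7*w^2 + 8*w + 16) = (w - 4)*(w - 3)*(w + 2)*(w^2 - 3*w - 4) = (w - 4)*(w - 3)*(w + 1)*(w + 2)*(w - 4)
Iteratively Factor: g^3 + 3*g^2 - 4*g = (g + 4)*(g^2 - g) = g*(g + 4)*(g - 1)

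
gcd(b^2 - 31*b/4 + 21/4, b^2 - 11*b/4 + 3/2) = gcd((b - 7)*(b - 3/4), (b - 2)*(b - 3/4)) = b - 3/4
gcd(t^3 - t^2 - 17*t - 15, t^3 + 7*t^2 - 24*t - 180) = t - 5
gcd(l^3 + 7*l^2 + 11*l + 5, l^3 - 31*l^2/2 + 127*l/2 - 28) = 1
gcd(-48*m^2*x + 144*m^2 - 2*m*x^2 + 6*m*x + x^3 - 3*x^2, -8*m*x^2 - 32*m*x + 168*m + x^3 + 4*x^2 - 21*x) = -8*m*x + 24*m + x^2 - 3*x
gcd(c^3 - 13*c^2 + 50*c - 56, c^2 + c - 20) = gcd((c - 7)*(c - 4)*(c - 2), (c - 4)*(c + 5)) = c - 4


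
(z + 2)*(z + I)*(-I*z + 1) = -I*z^3 + 2*z^2 - 2*I*z^2 + 4*z + I*z + 2*I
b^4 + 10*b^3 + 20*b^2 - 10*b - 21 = (b - 1)*(b + 1)*(b + 3)*(b + 7)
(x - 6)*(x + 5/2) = x^2 - 7*x/2 - 15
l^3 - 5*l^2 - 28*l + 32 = (l - 8)*(l - 1)*(l + 4)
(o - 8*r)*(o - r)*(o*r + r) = o^3*r - 9*o^2*r^2 + o^2*r + 8*o*r^3 - 9*o*r^2 + 8*r^3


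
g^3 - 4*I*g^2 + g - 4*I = (g - 4*I)*(g - I)*(g + I)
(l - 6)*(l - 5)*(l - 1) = l^3 - 12*l^2 + 41*l - 30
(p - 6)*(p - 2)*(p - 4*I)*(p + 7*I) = p^4 - 8*p^3 + 3*I*p^3 + 40*p^2 - 24*I*p^2 - 224*p + 36*I*p + 336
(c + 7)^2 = c^2 + 14*c + 49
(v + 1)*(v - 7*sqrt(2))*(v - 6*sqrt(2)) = v^3 - 13*sqrt(2)*v^2 + v^2 - 13*sqrt(2)*v + 84*v + 84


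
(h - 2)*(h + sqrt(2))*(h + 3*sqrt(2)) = h^3 - 2*h^2 + 4*sqrt(2)*h^2 - 8*sqrt(2)*h + 6*h - 12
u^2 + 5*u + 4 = (u + 1)*(u + 4)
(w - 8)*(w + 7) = w^2 - w - 56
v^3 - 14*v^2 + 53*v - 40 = (v - 8)*(v - 5)*(v - 1)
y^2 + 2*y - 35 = (y - 5)*(y + 7)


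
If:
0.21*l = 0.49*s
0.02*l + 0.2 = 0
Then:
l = -10.00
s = -4.29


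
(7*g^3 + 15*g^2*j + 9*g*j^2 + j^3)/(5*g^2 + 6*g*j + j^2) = (7*g^2 + 8*g*j + j^2)/(5*g + j)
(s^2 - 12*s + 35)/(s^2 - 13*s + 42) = (s - 5)/(s - 6)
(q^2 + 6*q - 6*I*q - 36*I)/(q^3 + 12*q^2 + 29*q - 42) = (q - 6*I)/(q^2 + 6*q - 7)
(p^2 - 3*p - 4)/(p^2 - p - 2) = (p - 4)/(p - 2)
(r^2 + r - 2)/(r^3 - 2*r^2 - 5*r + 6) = 1/(r - 3)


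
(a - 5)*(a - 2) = a^2 - 7*a + 10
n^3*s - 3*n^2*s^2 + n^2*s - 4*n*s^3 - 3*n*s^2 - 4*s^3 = (n - 4*s)*(n + s)*(n*s + s)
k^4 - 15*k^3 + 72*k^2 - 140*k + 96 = (k - 8)*(k - 3)*(k - 2)^2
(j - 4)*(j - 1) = j^2 - 5*j + 4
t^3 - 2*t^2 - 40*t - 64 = (t - 8)*(t + 2)*(t + 4)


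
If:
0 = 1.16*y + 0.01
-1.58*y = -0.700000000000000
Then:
No Solution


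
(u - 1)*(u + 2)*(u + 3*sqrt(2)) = u^3 + u^2 + 3*sqrt(2)*u^2 - 2*u + 3*sqrt(2)*u - 6*sqrt(2)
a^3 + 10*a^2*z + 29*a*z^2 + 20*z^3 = (a + z)*(a + 4*z)*(a + 5*z)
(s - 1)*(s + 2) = s^2 + s - 2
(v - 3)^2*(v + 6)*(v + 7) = v^4 + 7*v^3 - 27*v^2 - 135*v + 378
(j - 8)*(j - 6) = j^2 - 14*j + 48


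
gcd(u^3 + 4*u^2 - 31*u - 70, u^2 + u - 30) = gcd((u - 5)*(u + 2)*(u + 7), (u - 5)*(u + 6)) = u - 5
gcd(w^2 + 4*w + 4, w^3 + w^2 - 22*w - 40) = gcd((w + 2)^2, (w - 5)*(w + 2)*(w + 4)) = w + 2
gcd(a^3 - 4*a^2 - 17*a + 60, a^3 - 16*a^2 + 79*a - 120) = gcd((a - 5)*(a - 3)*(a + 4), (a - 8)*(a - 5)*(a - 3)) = a^2 - 8*a + 15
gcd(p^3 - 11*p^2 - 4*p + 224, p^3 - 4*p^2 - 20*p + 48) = p + 4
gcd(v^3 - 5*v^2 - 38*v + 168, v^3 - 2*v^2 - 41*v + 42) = v^2 - v - 42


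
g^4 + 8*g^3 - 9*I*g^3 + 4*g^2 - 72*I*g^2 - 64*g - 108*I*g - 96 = (g + 2)*(g + 6)*(g - 8*I)*(g - I)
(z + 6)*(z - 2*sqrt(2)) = z^2 - 2*sqrt(2)*z + 6*z - 12*sqrt(2)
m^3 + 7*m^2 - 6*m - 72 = (m - 3)*(m + 4)*(m + 6)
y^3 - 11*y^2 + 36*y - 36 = (y - 6)*(y - 3)*(y - 2)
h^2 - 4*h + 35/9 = (h - 7/3)*(h - 5/3)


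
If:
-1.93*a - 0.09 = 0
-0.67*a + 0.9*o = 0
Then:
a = -0.05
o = -0.03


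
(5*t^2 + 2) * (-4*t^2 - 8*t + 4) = -20*t^4 - 40*t^3 + 12*t^2 - 16*t + 8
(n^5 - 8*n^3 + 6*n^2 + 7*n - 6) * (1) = n^5 - 8*n^3 + 6*n^2 + 7*n - 6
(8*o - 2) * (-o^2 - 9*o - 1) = -8*o^3 - 70*o^2 + 10*o + 2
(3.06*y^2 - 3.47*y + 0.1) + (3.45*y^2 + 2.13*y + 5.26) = 6.51*y^2 - 1.34*y + 5.36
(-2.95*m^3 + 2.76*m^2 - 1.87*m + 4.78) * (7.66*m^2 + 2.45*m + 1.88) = -22.597*m^5 + 13.9141*m^4 - 13.1082*m^3 + 37.2221*m^2 + 8.1954*m + 8.9864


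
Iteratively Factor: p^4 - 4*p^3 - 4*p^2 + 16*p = (p + 2)*(p^3 - 6*p^2 + 8*p) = (p - 2)*(p + 2)*(p^2 - 4*p) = p*(p - 2)*(p + 2)*(p - 4)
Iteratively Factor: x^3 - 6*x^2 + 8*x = (x - 4)*(x^2 - 2*x) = x*(x - 4)*(x - 2)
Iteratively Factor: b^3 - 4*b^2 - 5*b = (b)*(b^2 - 4*b - 5) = b*(b - 5)*(b + 1)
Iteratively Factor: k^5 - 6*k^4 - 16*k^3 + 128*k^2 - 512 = (k - 4)*(k^4 - 2*k^3 - 24*k^2 + 32*k + 128) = (k - 4)^2*(k^3 + 2*k^2 - 16*k - 32) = (k - 4)^2*(k + 2)*(k^2 - 16) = (k - 4)^3*(k + 2)*(k + 4)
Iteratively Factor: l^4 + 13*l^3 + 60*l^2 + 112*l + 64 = (l + 4)*(l^3 + 9*l^2 + 24*l + 16) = (l + 4)^2*(l^2 + 5*l + 4) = (l + 1)*(l + 4)^2*(l + 4)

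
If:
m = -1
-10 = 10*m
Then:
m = -1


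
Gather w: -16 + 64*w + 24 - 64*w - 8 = 0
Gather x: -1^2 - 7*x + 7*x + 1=0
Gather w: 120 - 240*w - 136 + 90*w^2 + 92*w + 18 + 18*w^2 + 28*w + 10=108*w^2 - 120*w + 12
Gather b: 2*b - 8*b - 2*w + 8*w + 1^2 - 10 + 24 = -6*b + 6*w + 15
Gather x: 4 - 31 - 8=-35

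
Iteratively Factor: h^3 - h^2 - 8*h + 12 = (h - 2)*(h^2 + h - 6) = (h - 2)^2*(h + 3)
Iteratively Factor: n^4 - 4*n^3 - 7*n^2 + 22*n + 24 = (n - 3)*(n^3 - n^2 - 10*n - 8) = (n - 3)*(n + 2)*(n^2 - 3*n - 4) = (n - 4)*(n - 3)*(n + 2)*(n + 1)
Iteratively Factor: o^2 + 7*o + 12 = (o + 3)*(o + 4)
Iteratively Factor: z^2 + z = (z + 1)*(z)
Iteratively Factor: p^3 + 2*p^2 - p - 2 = (p + 1)*(p^2 + p - 2) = (p - 1)*(p + 1)*(p + 2)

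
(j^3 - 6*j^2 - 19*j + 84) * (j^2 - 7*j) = j^5 - 13*j^4 + 23*j^3 + 217*j^2 - 588*j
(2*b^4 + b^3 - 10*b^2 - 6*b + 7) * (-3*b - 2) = -6*b^5 - 7*b^4 + 28*b^3 + 38*b^2 - 9*b - 14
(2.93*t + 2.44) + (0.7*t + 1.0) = 3.63*t + 3.44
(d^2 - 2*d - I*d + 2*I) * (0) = 0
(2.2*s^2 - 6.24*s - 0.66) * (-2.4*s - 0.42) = -5.28*s^3 + 14.052*s^2 + 4.2048*s + 0.2772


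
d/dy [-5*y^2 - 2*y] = -10*y - 2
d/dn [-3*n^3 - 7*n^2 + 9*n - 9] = -9*n^2 - 14*n + 9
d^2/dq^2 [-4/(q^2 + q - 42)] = 8*(q^2 + q - (2*q + 1)^2 - 42)/(q^2 + q - 42)^3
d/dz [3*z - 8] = 3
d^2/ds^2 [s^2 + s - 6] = 2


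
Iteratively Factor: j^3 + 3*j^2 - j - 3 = (j + 1)*(j^2 + 2*j - 3) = (j + 1)*(j + 3)*(j - 1)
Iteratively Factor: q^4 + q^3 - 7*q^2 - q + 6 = (q + 1)*(q^3 - 7*q + 6) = (q + 1)*(q + 3)*(q^2 - 3*q + 2) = (q - 1)*(q + 1)*(q + 3)*(q - 2)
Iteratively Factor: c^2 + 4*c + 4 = (c + 2)*(c + 2)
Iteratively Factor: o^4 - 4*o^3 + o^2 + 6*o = (o)*(o^3 - 4*o^2 + o + 6) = o*(o - 2)*(o^2 - 2*o - 3) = o*(o - 2)*(o + 1)*(o - 3)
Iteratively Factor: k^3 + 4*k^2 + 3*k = (k)*(k^2 + 4*k + 3) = k*(k + 1)*(k + 3)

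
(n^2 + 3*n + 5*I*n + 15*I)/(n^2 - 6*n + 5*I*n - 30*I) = (n + 3)/(n - 6)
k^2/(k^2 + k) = k/(k + 1)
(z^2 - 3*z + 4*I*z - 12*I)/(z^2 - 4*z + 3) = (z + 4*I)/(z - 1)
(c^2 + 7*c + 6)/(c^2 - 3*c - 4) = (c + 6)/(c - 4)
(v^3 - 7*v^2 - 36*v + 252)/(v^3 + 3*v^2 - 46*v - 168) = (v - 6)/(v + 4)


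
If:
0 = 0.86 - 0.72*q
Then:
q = 1.19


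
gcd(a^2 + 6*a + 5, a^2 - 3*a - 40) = a + 5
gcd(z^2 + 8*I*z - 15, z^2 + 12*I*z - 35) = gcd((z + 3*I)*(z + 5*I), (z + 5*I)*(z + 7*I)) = z + 5*I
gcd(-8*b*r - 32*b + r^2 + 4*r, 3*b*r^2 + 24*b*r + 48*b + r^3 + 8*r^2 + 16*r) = r + 4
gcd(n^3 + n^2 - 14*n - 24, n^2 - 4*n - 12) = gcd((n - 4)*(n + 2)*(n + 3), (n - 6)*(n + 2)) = n + 2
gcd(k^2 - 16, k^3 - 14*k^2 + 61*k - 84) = k - 4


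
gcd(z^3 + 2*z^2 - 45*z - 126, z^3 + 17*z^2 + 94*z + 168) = z + 6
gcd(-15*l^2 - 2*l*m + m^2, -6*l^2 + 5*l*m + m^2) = 1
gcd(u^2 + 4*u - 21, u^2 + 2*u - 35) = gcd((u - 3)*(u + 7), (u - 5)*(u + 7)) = u + 7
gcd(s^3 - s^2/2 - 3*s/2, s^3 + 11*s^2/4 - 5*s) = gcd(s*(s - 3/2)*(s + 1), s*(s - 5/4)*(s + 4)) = s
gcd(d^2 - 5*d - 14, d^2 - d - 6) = d + 2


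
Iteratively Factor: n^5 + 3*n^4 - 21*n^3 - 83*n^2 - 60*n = (n + 3)*(n^4 - 21*n^2 - 20*n) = (n + 1)*(n + 3)*(n^3 - n^2 - 20*n) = n*(n + 1)*(n + 3)*(n^2 - n - 20) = n*(n - 5)*(n + 1)*(n + 3)*(n + 4)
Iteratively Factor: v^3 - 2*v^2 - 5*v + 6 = (v - 1)*(v^2 - v - 6) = (v - 1)*(v + 2)*(v - 3)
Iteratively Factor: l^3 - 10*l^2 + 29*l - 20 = (l - 5)*(l^2 - 5*l + 4) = (l - 5)*(l - 4)*(l - 1)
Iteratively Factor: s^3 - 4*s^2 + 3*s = (s - 3)*(s^2 - s) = s*(s - 3)*(s - 1)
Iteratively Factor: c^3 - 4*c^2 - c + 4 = (c - 4)*(c^2 - 1) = (c - 4)*(c + 1)*(c - 1)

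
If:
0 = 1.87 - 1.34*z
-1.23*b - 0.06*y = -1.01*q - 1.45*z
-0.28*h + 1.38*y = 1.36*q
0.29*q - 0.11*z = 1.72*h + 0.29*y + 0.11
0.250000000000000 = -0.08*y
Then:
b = -0.78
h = -0.16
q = -3.14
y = -3.12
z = 1.40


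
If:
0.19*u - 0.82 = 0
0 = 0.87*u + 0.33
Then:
No Solution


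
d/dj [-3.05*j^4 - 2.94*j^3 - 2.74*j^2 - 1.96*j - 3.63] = -12.2*j^3 - 8.82*j^2 - 5.48*j - 1.96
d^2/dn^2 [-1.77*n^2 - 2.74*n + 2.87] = -3.54000000000000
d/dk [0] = 0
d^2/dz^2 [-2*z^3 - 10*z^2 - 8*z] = -12*z - 20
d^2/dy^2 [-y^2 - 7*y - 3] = -2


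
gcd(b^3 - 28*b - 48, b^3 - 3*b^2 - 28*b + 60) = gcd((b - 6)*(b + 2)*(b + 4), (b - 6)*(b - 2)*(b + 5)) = b - 6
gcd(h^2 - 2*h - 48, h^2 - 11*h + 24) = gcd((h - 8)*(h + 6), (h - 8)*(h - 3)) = h - 8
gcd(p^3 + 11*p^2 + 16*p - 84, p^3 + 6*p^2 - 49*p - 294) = p^2 + 13*p + 42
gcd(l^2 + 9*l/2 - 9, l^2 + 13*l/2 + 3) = l + 6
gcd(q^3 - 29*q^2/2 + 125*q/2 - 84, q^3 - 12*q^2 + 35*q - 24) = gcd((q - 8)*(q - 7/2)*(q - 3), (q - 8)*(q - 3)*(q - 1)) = q^2 - 11*q + 24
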